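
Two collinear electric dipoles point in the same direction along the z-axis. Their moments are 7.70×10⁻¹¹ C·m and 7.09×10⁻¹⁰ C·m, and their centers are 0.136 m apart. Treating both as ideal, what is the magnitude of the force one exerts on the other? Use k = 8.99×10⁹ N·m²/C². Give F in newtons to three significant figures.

On-axis field of dipole 1 at distance r: E = 2kp₁/r³. Force on dipole 2 is F = p₂·dE/dr (gradient along axis).
dE/dr = −6kp₁/r⁴, so |F| = 6kp₁p₂/r⁴ (attractive for aligned moments).
F = 6(8.99×10⁹)(7.70×10⁻¹¹)(7.09×10⁻¹⁰)/(0.136)⁴ = 8.608×10⁻⁶ N.

F ≈ 8.61×10⁻⁶ N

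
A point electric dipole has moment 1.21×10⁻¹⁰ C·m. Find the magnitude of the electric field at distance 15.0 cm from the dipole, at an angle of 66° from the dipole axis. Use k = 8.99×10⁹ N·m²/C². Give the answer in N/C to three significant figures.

At angle θ the dipole field magnitude is E = (kp/r³)·√(1 + 3cos²θ).
kp/r³ = (8.99×10⁹)(1.21×10⁻¹⁰) / (0.150)³ = 322.3 N/C.
√(1 + 3cos²66°) = √(1 + 3·0.1654) = √1.4963 ≈ 1.2232.
E ≈ 322.3 × 1.223 = 394.3 N/C.

E ≈ 394 N/C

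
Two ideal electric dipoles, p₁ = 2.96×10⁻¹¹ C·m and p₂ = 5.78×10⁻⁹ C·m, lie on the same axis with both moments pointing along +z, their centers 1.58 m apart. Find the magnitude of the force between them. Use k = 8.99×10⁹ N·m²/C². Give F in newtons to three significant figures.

F ≈ 1.48×10⁻⁹ N

On-axis field of dipole 1 at distance r: E = 2kp₁/r³. Force on dipole 2 is F = p₂·dE/dr (gradient along axis).
dE/dr = −6kp₁/r⁴, so |F| = 6kp₁p₂/r⁴ (attractive for aligned moments).
F = 6(8.99×10⁹)(2.96×10⁻¹¹)(5.78×10⁻⁹)/(1.58)⁴ = 1.481×10⁻⁹ N.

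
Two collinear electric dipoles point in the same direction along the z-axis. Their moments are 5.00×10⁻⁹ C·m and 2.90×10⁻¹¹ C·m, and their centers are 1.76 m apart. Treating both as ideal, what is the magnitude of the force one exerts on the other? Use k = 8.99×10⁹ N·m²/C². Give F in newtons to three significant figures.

F ≈ 8.15×10⁻¹⁰ N

On-axis field of dipole 1 at distance r: E = 2kp₁/r³. Force on dipole 2 is F = p₂·dE/dr (gradient along axis).
dE/dr = −6kp₁/r⁴, so |F| = 6kp₁p₂/r⁴ (attractive for aligned moments).
F = 6(8.99×10⁹)(5.00×10⁻⁹)(2.90×10⁻¹¹)/(1.76)⁴ = 8.151×10⁻¹⁰ N.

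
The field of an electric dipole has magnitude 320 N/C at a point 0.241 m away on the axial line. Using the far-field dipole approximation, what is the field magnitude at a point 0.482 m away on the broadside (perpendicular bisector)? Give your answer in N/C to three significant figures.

E ≈ 20.0 N/C

Dipole fields scale as 1/r³ in the far field.
The axial field is twice the equatorial field at the same r, so the geometry factor is 1/2.
E₂ = E₁ · (1/2) · (r₁/r₂)³ = 320 · 0.5 · (0.241/0.482)³.
(r₁/r₂)³ = (0.5)³ = 0.125.
E₂ ≈ 20.00 N/C.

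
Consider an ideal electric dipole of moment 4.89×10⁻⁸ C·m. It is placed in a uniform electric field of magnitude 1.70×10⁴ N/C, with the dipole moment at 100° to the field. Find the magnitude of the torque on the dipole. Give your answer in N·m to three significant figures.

Torque on an electric dipole: τ = pE sinθ.
τ = (4.89×10⁻⁸)(1.70×10⁴)·sin100° = 8.187×10⁻⁴ N·m.

τ ≈ 8.19×10⁻⁴ N·m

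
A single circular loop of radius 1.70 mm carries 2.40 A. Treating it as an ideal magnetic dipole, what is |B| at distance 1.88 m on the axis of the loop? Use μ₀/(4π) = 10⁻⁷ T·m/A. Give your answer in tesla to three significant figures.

Magnetic moment m = IA = Iπa² = (2.40)·π·(0.00170)² = 2.179×10⁻⁵ A·m².
On axis B = (μ₀/4π)·2m/r³.
B = 2·(10⁻⁷)·(2.179×10⁻⁵) / (1.88)³ = 6.559×10⁻¹³ T.

B ≈ 6.56×10⁻¹³ T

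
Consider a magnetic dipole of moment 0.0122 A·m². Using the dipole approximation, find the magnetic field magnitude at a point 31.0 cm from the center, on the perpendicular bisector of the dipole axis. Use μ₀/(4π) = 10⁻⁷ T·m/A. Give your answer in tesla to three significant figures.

B ≈ 4.10×10⁻⁸ T

In the equatorial plane B = (μ₀/4π)·m/r³ (half the axial value).
B = (10⁻⁷)·(0.0122) / (0.310)³ = 4.095×10⁻⁸ T.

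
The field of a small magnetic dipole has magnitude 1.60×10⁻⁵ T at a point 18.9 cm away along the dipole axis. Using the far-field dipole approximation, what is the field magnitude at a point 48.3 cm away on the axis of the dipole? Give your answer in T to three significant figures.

B ≈ 9.59×10⁻⁷ T

Dipole fields scale as 1/r³ in the far field; the geometry is the same at both points.
B₂ = B₁ · (r₁/r₂)³ = 1.60×10⁻⁵ · (18.9/48.3)³.
(r₁/r₂)³ = (0.3913)³ = 0.05992.
B₂ ≈ 9.587×10⁻⁷ T.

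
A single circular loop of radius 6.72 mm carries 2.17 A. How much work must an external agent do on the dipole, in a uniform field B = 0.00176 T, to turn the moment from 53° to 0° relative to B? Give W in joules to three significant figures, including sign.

Magnetic moment m = IA = Iπa² = (2.17)·π·(0.00672)² = 3.079×10⁻⁴ A·m².
W_ext = ΔU = −mB cosθ₂ + mB cosθ₁ = mB(cosθ₁ − cosθ₂).
W = (3.079×10⁻⁴)(0.00176)·(cos53° − cos0°) = (5.419×10⁻⁷)·(-0.3982) = -2.158×10⁻⁷ J.

W ≈ -2.16×10⁻⁷ J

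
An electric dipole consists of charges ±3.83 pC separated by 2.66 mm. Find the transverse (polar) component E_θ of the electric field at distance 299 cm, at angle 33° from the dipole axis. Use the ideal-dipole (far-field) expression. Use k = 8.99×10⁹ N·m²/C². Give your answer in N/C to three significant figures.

Dipole moment p = qd = (3.83×10⁻¹² C)(0.00266 m) = 1.019×10⁻¹⁴ C·m.
For a dipole, E_θ = (kp sinθ)/r³.
kp/r³ = (8.99×10⁹)(1.019×10⁻¹⁴)/(2.99)³ = 3.427×10⁻⁶ N/C.
E_θ = 3.427×10⁻⁶·sin33° = 1.867×10⁻⁶ N/C.

E_θ ≈ 1.87×10⁻⁶ N/C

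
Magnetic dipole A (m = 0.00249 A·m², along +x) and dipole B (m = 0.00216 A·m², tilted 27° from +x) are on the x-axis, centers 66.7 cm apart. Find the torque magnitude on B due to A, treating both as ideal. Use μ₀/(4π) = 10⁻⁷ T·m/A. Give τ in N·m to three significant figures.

τ ≈ 1.65×10⁻¹² N·m

Dipole B is on the axis of dipole A, so B₁ there is axial: B₁ = (μ₀/4π)·2m₁/r³ along +x.
B₁ = 2(10⁻⁷)(0.00249)/(0.667)³ = 1.678×10⁻⁹ T.
τ = m₂ B₁ sinθ.
τ = (0.00216)(1.678×10⁻⁹)·sin27° = 1.646×10⁻¹² N·m.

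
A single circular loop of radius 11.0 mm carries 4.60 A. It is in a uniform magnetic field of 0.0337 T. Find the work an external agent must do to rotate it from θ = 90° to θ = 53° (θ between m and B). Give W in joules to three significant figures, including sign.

W ≈ -3.55×10⁻⁵ J

Magnetic moment m = IA = Iπa² = (4.60)·π·(0.0110)² = 0.001749 A·m².
W_ext = ΔU = −mB cosθ₂ + mB cosθ₁ = mB(cosθ₁ − cosθ₂).
W = (0.001749)(0.0337)·(cos90° − cos53°) = (5.894×10⁻⁵)·(-0.6018) = -3.547×10⁻⁵ J.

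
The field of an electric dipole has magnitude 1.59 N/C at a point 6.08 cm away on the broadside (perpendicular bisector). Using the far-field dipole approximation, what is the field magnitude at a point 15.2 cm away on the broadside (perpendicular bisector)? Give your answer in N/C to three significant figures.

Dipole fields scale as 1/r³ in the far field; the geometry is the same at both points.
E₂ = E₁ · (r₁/r₂)³ = 1.59 · (6.08/15.2)³.
(r₁/r₂)³ = (0.4)³ = 0.064.
E₂ ≈ 0.1018 N/C.

E ≈ 0.102 N/C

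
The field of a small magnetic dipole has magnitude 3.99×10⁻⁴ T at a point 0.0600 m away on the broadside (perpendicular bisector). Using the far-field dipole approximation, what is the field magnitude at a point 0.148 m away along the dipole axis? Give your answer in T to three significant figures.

Dipole fields scale as 1/r³ in the far field.
The axial field is twice the equatorial field at the same r, so the geometry factor is 2/1.
B₂ = B₁ · (2/1) · (r₁/r₂)³ = 3.99×10⁻⁴ · 2 · (0.0600/0.148)³.
(r₁/r₂)³ = (0.4054)³ = 0.06663.
B₂ ≈ 5.317×10⁻⁵ T.

B ≈ 5.32×10⁻⁵ T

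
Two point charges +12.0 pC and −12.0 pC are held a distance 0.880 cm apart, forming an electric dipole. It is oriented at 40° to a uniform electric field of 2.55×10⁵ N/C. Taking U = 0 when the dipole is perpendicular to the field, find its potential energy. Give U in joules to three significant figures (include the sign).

U ≈ -2.06×10⁻⁸ J

Dipole moment p = qd = (1.20×10⁻¹¹ C)(0.00880 m) = 1.056×10⁻¹³ C·m.
U = −p·E = −pE cosθ.
U = −(1.056×10⁻¹³)(2.55×10⁵)·cos40° = -2.063×10⁻⁸ J.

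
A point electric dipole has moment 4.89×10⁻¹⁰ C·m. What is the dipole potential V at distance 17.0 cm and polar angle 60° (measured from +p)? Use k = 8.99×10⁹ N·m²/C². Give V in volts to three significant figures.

V ≈ 76.1 V

The dipole potential is V = kp cosθ / r².
V = (8.99×10⁹)(4.89×10⁻¹⁰)·cos60° / (0.170)² = 76.06 V.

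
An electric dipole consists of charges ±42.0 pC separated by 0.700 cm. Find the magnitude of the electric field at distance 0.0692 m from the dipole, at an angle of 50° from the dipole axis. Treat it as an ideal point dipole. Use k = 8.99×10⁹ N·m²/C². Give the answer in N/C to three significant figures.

Dipole moment p = qd = (4.20×10⁻¹¹ C)(0.00700 m) = 2.94×10⁻¹³ C·m.
At angle θ the dipole field magnitude is E = (kp/r³)·√(1 + 3cos²θ).
kp/r³ = (8.99×10⁹)(2.94×10⁻¹³) / (0.0692)³ = 7.976 N/C.
√(1 + 3cos²50°) = √(1 + 3·0.4132) = √2.2395 ≈ 1.4965.
E ≈ 7.976 × 1.497 = 11.94 N/C.

E ≈ 11.9 N/C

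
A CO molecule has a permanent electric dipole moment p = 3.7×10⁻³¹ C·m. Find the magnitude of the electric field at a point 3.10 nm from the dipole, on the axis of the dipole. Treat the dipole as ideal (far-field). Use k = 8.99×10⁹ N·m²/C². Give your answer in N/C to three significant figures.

E ≈ 2.23×10⁵ N/C

On the dipole axis E = 2kp/r³.
E = 2·(8.99×10⁹)(3.70×10⁻³¹) / (3.10×10⁻⁹)³ = 2.233×10⁵ N/C.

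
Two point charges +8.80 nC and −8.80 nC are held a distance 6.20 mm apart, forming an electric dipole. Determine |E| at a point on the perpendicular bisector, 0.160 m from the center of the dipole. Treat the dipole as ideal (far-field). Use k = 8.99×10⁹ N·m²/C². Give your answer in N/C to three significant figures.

Dipole moment p = qd = (8.80×10⁻⁹ C)(0.00620 m) = 5.456×10⁻¹¹ C·m.
In the equatorial plane E = kp/r³.
E = (8.99×10⁹)(5.456×10⁻¹¹) / (0.160)³ = 119.7 N/C.

E ≈ 120 N/C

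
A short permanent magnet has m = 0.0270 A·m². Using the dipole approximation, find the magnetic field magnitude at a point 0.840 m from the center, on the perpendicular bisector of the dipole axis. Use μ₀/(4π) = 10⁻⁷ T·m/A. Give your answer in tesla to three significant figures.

In the equatorial plane B = (μ₀/4π)·m/r³ (half the axial value).
B = (10⁻⁷)·(0.0270) / (0.840)³ = 4.555×10⁻⁹ T.

B ≈ 4.56×10⁻⁹ T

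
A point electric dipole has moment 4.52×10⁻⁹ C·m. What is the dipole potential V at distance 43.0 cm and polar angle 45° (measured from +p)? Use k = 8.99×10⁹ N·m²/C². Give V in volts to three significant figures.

The dipole potential is V = kp cosθ / r².
V = (8.99×10⁹)(4.52×10⁻⁹)·cos45° / (0.430)² = 155.4 V.

V ≈ 155 V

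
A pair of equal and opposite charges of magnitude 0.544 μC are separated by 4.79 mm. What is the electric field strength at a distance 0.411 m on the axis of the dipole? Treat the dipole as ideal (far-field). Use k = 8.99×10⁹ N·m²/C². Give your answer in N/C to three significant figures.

E ≈ 675 N/C

Dipole moment p = qd = (5.44×10⁻⁷ C)(0.00479 m) = 2.606×10⁻⁹ C·m.
On the dipole axis E = 2kp/r³.
E = 2·(8.99×10⁹)(2.606×10⁻⁹) / (0.411)³ = 674.9 N/C.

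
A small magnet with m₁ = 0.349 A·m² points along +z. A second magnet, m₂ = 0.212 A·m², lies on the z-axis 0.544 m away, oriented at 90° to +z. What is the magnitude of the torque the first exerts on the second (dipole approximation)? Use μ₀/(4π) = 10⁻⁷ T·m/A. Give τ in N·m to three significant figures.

Dipole B is on the axis of dipole A, so B₁ there is axial: B₁ = (μ₀/4π)·2m₁/r³ along +z.
B₁ = 2(10⁻⁷)(0.349)/(0.544)³ = 4.336×10⁻⁷ T.
τ = m₂ B₁ sinθ.
τ = (0.212)(4.336×10⁻⁷)·sin90° = 9.192×10⁻⁸ N·m.

τ ≈ 9.19×10⁻⁸ N·m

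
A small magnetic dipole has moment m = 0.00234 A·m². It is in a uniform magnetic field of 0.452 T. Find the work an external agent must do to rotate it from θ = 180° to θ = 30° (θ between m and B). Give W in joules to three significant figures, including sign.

W ≈ -0.00197 J

W_ext = ΔU = −mB cosθ₂ + mB cosθ₁ = mB(cosθ₁ − cosθ₂).
W = (0.00234)(0.452)·(cos180° − cos30°) = (0.001058)·(-1.8660) = -0.001974 J.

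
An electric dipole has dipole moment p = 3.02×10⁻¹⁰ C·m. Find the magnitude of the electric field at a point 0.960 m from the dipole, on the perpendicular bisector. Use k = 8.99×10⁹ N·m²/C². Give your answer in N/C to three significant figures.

On the perpendicular bisector E = kp/r³ (half the axial value at the same distance).
E = (8.99×10⁹)(3.02×10⁻¹⁰) / (0.960)³ = 3.069 N/C.

E ≈ 3.07 N/C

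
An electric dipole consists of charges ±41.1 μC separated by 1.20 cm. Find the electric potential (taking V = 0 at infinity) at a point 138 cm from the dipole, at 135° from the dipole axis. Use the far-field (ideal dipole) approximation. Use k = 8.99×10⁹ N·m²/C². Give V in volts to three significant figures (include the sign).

V ≈ -1650 V

Dipole moment p = qd = (4.11×10⁻⁵ C)(0.0120 m) = 4.932×10⁻⁷ C·m.
The dipole potential is V = kp cosθ / r².
V = (8.99×10⁹)(4.932×10⁻⁷)·cos135° / (1.38)² = -1646 V.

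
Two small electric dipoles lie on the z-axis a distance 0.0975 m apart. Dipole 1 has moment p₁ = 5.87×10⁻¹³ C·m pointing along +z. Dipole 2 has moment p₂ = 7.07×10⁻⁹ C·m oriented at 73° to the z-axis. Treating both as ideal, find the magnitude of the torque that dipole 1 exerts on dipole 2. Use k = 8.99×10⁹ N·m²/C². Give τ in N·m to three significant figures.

The second dipole sits on the axis of the first, so the field there is axial: E₁ = 2kp₁/r³ along +z.
E₁ = 2(8.99×10⁹)(5.87×10⁻¹³)/(0.0975)³ = 11.39 N/C.
Torque on the second dipole: τ = p₂ E₁ sinθ.
τ = (7.07×10⁻⁹)(11.39)·sin73° = 7.699×10⁻⁸ N·m.

τ ≈ 7.70×10⁻⁸ N·m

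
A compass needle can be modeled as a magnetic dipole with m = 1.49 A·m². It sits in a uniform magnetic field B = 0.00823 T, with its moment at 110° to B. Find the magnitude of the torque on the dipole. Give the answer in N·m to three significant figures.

Torque on a magnetic dipole: τ = mB sinθ.
τ = (1.49)(0.00823)·sin110° = 0.01152 N·m.

τ ≈ 0.0115 N·m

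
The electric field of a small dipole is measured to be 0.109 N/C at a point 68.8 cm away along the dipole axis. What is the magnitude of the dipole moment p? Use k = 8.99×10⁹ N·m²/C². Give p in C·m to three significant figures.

p ≈ 1.97×10⁻¹² C·m

On axis E = 2kp/r³, so p = Er³/(2k).
p = (0.109)·(0.688)³ / (2·8.99×10⁹) = 1.974×10⁻¹² C·m.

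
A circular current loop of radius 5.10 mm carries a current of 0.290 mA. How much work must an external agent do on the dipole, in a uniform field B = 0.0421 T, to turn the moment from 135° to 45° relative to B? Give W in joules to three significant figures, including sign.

W ≈ -1.41×10⁻⁹ J

Magnetic moment m = IA = Iπa² = (2.90×10⁻⁴)·π·(0.00510)² = 2.37×10⁻⁸ A·m².
W_ext = ΔU = −mB cosθ₂ + mB cosθ₁ = mB(cosθ₁ − cosθ₂).
W = (2.37×10⁻⁸)(0.0421)·(cos135° − cos45°) = (9.978×10⁻¹⁰)·(-1.4142) = -1.411×10⁻⁹ J.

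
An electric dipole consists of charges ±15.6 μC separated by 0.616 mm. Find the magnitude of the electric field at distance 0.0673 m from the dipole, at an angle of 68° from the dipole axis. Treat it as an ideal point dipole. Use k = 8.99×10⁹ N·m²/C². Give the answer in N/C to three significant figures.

E ≈ 3.38×10⁵ N/C

Dipole moment p = qd = (1.56×10⁻⁵ C)(6.16×10⁻⁴ m) = 9.61×10⁻⁹ C·m.
At angle θ the dipole field magnitude is E = (kp/r³)·√(1 + 3cos²θ).
kp/r³ = (8.99×10⁹)(9.61×10⁻⁹) / (0.0673)³ = 2.834×10⁵ N/C.
√(1 + 3cos²68°) = √(1 + 3·0.1403) = √1.4210 ≈ 1.1921.
E ≈ 2.834×10⁵ × 1.192 = 3.379×10⁵ N/C.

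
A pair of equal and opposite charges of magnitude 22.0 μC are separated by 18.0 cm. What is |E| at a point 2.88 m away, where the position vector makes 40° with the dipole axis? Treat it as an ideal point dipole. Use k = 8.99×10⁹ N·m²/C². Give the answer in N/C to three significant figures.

E ≈ 2480 N/C

Dipole moment p = qd = (2.20×10⁻⁵ C)(0.180 m) = 3.96×10⁻⁶ C·m.
At angle θ the dipole field magnitude is E = (kp/r³)·√(1 + 3cos²θ).
kp/r³ = (8.99×10⁹)(3.96×10⁻⁶) / (2.88)³ = 1490 N/C.
√(1 + 3cos²40°) = √(1 + 3·0.5868) = √2.7605 ≈ 1.6615.
E ≈ 1490 × 1.661 = 2476 N/C.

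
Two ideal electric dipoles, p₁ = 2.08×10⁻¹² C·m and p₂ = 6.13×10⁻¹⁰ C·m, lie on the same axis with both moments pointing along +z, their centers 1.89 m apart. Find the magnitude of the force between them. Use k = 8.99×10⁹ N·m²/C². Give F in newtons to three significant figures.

On-axis field of dipole 1 at distance r: E = 2kp₁/r³. Force on dipole 2 is F = p₂·dE/dr (gradient along axis).
dE/dr = −6kp₁/r⁴, so |F| = 6kp₁p₂/r⁴ (attractive for aligned moments).
F = 6(8.99×10⁹)(2.08×10⁻¹²)(6.13×10⁻¹⁰)/(1.89)⁴ = 5.390×10⁻¹² N.

F ≈ 5.39×10⁻¹² N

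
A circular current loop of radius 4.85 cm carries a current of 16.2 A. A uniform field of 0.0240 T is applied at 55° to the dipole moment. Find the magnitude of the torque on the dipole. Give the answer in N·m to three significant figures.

Magnetic moment m = IA = Iπa² = (16.2)·π·(0.0485)² = 0.1197 A·m².
Torque on a magnetic dipole: τ = mB sinθ.
τ = (0.1197)(0.0240)·sin55° = 0.002353 N·m.

τ ≈ 0.00235 N·m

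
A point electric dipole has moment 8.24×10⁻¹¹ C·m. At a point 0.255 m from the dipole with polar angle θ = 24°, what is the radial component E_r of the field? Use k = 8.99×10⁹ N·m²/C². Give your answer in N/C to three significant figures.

E_r ≈ 81.6 N/C

For a dipole, E_r = (2kp cosθ)/r³.
kp/r³ = (8.99×10⁹)(8.24×10⁻¹¹)/(0.255)³ = 44.68 N/C.
E_r = 2·44.68·cos24° = 81.63 N/C.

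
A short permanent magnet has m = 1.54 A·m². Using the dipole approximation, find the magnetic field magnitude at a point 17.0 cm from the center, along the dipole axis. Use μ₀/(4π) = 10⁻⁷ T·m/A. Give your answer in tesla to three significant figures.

On axis B = (μ₀/4π)·2m/r³.
B = 2·(10⁻⁷)·(1.54) / (0.170)³ = 6.269×10⁻⁵ T.

B ≈ 6.27×10⁻⁵ T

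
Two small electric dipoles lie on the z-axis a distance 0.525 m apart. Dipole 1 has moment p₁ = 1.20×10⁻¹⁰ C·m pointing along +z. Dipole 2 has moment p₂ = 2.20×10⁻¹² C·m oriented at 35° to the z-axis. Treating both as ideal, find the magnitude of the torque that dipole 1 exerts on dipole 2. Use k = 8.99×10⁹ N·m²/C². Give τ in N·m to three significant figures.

The second dipole sits on the axis of the first, so the field there is axial: E₁ = 2kp₁/r³ along +z.
E₁ = 2(8.99×10⁹)(1.20×10⁻¹⁰)/(0.525)³ = 14.91 N/C.
Torque on the second dipole: τ = p₂ E₁ sinθ.
τ = (2.20×10⁻¹²)(14.91)·sin35° = 1.882×10⁻¹¹ N·m.

τ ≈ 1.88×10⁻¹¹ N·m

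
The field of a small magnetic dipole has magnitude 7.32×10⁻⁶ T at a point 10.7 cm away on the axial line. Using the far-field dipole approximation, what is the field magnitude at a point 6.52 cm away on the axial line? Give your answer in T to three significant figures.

B ≈ 3.24×10⁻⁵ T

Dipole fields scale as 1/r³ in the far field; the geometry is the same at both points.
B₂ = B₁ · (r₁/r₂)³ = 7.32×10⁻⁶ · (10.7/6.52)³.
(r₁/r₂)³ = (1.641)³ = 4.42.
B₂ ≈ 3.235×10⁻⁵ T.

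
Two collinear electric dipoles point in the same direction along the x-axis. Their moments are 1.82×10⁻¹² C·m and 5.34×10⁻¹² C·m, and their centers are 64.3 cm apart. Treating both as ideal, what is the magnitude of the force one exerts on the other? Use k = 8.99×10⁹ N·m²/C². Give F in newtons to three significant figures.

F ≈ 3.07×10⁻¹² N

On-axis field of dipole 1 at distance r: E = 2kp₁/r³. Force on dipole 2 is F = p₂·dE/dr (gradient along axis).
dE/dr = −6kp₁/r⁴, so |F| = 6kp₁p₂/r⁴ (attractive for aligned moments).
F = 6(8.99×10⁹)(1.82×10⁻¹²)(5.34×10⁻¹²)/(0.643)⁴ = 3.067×10⁻¹² N.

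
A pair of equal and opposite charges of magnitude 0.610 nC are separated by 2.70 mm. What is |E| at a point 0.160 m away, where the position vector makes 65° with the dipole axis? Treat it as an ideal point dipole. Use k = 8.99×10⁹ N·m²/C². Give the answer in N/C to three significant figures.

Dipole moment p = qd = (6.10×10⁻¹⁰ C)(0.00270 m) = 1.647×10⁻¹² C·m.
At angle θ the dipole field magnitude is E = (kp/r³)·√(1 + 3cos²θ).
kp/r³ = (8.99×10⁹)(1.647×10⁻¹²) / (0.160)³ = 3.615 N/C.
√(1 + 3cos²65°) = √(1 + 3·0.1786) = √1.5358 ≈ 1.2393.
E ≈ 3.615 × 1.239 = 4.480 N/C.

E ≈ 4.48 N/C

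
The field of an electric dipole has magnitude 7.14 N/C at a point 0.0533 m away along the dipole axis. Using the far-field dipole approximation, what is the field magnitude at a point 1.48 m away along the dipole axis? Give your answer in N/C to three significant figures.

Dipole fields scale as 1/r³ in the far field; the geometry is the same at both points.
E₂ = E₁ · (r₁/r₂)³ = 7.14 · (0.0533/1.48)³.
(r₁/r₂)³ = (0.03601)³ = 4.671e-05.
E₂ ≈ 3.335×10⁻⁴ N/C.

E ≈ 3.33×10⁻⁴ N/C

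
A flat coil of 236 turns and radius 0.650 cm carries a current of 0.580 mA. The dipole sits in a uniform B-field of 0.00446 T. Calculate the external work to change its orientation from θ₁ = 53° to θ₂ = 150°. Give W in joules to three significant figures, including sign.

W ≈ 1.19×10⁻⁷ J

m = NIA = NIπa² = 236·(5.80×10⁻⁴)·π·(0.00650)² = 1.817×10⁻⁵ A·m².
W_ext = ΔU = −mB cosθ₂ + mB cosθ₁ = mB(cosθ₁ − cosθ₂).
W = (1.817×10⁻⁵)(0.00446)·(cos53° − cos150°) = (8.104×10⁻⁸)·(+1.4678) = 1.190×10⁻⁷ J.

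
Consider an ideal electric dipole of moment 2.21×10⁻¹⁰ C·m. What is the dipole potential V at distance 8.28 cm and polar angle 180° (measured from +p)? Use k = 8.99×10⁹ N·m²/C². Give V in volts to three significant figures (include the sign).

V ≈ -290 V

The dipole potential is V = kp cosθ / r².
V = (8.99×10⁹)(2.21×10⁻¹⁰)·cos180° / (0.0828)² = -289.8 V.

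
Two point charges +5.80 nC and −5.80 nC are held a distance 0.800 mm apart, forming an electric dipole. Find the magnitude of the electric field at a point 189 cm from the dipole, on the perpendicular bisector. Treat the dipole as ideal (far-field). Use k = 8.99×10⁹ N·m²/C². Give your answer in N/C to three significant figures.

E ≈ 0.00618 N/C

Dipole moment p = qd = (5.80×10⁻⁹ C)(8.00×10⁻⁴ m) = 4.64×10⁻¹² C·m.
In the equatorial plane E = kp/r³.
E = (8.99×10⁹)(4.64×10⁻¹²) / (1.89)³ = 0.006179 N/C.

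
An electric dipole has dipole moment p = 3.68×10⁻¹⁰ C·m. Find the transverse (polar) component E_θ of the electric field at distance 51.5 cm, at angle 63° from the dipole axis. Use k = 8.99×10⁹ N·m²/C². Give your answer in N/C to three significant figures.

E_θ ≈ 21.6 N/C

For a dipole, E_θ = (kp sinθ)/r³.
kp/r³ = (8.99×10⁹)(3.68×10⁻¹⁰)/(0.515)³ = 24.22 N/C.
E_θ = 24.22·sin63° = 21.58 N/C.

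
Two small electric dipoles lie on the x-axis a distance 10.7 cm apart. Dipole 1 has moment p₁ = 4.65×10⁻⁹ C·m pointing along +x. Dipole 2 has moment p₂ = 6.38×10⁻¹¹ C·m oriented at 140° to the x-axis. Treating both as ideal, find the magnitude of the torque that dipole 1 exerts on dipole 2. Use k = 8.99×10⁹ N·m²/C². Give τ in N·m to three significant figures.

The second dipole sits on the axis of the first, so the field there is axial: E₁ = 2kp₁/r³ along +x.
E₁ = 2(8.99×10⁹)(4.65×10⁻⁹)/(0.107)³ = 6.825×10⁴ N/C.
Torque on the second dipole: τ = p₂ E₁ sinθ.
τ = (6.38×10⁻¹¹)(6.825×10⁴)·sin140° = 2.799×10⁻⁶ N·m.

τ ≈ 2.80×10⁻⁶ N·m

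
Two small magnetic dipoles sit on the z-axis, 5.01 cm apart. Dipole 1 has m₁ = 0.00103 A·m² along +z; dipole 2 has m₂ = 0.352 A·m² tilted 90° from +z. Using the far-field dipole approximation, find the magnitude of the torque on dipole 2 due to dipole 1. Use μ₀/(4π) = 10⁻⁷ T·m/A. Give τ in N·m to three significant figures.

τ ≈ 5.77×10⁻⁷ N·m

Dipole B is on the axis of dipole A, so B₁ there is axial: B₁ = (μ₀/4π)·2m₁/r³ along +z.
B₁ = 2(10⁻⁷)(0.00103)/(0.0501)³ = 1.638×10⁻⁶ T.
τ = m₂ B₁ sinθ.
τ = (0.352)(1.638×10⁻⁶)·sin90° = 5.766×10⁻⁷ N·m.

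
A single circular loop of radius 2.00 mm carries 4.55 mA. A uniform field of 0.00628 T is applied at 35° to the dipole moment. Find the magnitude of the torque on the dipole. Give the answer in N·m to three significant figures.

Magnetic moment m = IA = Iπa² = (0.00455)·π·(0.00200)² = 5.718×10⁻⁸ A·m².
Torque on a magnetic dipole: τ = mB sinθ.
τ = (5.718×10⁻⁸)(0.00628)·sin35° = 2.060×10⁻¹⁰ N·m.

τ ≈ 2.06×10⁻¹⁰ N·m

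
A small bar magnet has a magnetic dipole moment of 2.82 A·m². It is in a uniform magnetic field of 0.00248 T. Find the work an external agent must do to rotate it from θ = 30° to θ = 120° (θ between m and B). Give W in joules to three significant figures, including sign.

W ≈ 0.00955 J

W_ext = ΔU = −mB cosθ₂ + mB cosθ₁ = mB(cosθ₁ − cosθ₂).
W = (2.82)(0.00248)·(cos30° − cos120°) = (0.006994)·(+1.3660) = 0.009553 J.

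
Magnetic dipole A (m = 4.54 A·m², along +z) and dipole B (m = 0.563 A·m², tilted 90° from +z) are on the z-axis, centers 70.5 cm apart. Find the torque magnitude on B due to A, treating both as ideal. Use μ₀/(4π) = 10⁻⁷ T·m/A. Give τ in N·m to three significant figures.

Dipole B is on the axis of dipole A, so B₁ there is axial: B₁ = (μ₀/4π)·2m₁/r³ along +z.
B₁ = 2(10⁻⁷)(4.54)/(0.705)³ = 2.591×10⁻⁶ T.
τ = m₂ B₁ sinθ.
τ = (0.563)(2.591×10⁻⁶)·sin90° = 1.459×10⁻⁶ N·m.

τ ≈ 1.46×10⁻⁶ N·m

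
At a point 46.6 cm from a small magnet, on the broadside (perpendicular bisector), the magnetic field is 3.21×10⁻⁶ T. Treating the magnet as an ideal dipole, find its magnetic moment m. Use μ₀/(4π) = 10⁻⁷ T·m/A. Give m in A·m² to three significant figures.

In the equatorial plane B = (μ₀/4π)·m/r³, so m = Br³·4π/(μ₀).
m = (3.21×10⁻⁶)·(0.466)³ / (10⁻⁷) = 3.248 A·m².

m ≈ 3.25 A·m²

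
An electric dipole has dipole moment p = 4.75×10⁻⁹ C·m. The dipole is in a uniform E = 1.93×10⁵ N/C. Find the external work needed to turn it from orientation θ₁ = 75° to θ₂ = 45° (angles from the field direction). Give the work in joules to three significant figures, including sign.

W_ext = ΔU = U(θ₂) − U(θ₁) = −pE cosθ₂ − (−pE cosθ₁) = pE(cosθ₁ − cosθ₂).
W = (4.75×10⁻⁹)(1.93×10⁵)·(cos75° − cos45°) = (9.168×10⁻⁴)·(-0.4483) = -4.110×10⁻⁴ J.

W ≈ -4.11×10⁻⁴ J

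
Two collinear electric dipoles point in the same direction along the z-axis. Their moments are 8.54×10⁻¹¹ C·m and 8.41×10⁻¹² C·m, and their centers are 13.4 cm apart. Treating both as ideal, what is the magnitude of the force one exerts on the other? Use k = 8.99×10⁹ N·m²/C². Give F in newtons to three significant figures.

F ≈ 1.20×10⁻⁷ N

On-axis field of dipole 1 at distance r: E = 2kp₁/r³. Force on dipole 2 is F = p₂·dE/dr (gradient along axis).
dE/dr = −6kp₁/r⁴, so |F| = 6kp₁p₂/r⁴ (attractive for aligned moments).
F = 6(8.99×10⁹)(8.54×10⁻¹¹)(8.41×10⁻¹²)/(0.134)⁴ = 1.202×10⁻⁷ N.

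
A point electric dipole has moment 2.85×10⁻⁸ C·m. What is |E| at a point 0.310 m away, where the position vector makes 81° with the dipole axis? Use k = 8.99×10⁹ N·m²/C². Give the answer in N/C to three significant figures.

E ≈ 8910 N/C

At angle θ the dipole field magnitude is E = (kp/r³)·√(1 + 3cos²θ).
kp/r³ = (8.99×10⁹)(2.85×10⁻⁸) / (0.310)³ = 8600 N/C.
√(1 + 3cos²81°) = √(1 + 3·0.0245) = √1.0734 ≈ 1.0361.
E ≈ 8600 × 1.036 = 8911 N/C.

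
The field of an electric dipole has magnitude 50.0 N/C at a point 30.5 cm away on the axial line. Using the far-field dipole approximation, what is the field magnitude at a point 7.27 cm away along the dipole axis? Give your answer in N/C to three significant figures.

E ≈ 3690 N/C

Dipole fields scale as 1/r³ in the far field; the geometry is the same at both points.
E₂ = E₁ · (r₁/r₂)³ = 50.0 · (30.5/7.27)³.
(r₁/r₂)³ = (4.195)³ = 73.84.
E₂ ≈ 3692 N/C.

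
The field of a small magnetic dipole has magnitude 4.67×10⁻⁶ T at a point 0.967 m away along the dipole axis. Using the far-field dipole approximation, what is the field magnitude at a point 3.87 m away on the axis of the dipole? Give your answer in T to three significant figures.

Dipole fields scale as 1/r³ in the far field; the geometry is the same at both points.
B₂ = B₁ · (r₁/r₂)³ = 4.67×10⁻⁶ · (0.967/3.87)³.
(r₁/r₂)³ = (0.2499)³ = 0.0156.
B₂ ≈ 7.286×10⁻⁸ T.

B ≈ 7.29×10⁻⁸ T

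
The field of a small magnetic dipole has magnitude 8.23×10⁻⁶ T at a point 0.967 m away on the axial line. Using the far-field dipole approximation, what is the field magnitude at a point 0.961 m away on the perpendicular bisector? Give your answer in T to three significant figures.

Dipole fields scale as 1/r³ in the far field.
The axial field is twice the equatorial field at the same r, so the geometry factor is 1/2.
B₂ = B₁ · (1/2) · (r₁/r₂)³ = 8.23×10⁻⁶ · 0.5 · (0.967/0.961)³.
(r₁/r₂)³ = (1.006)³ = 1.019.
B₂ ≈ 4.193×10⁻⁶ T.

B ≈ 4.19×10⁻⁶ T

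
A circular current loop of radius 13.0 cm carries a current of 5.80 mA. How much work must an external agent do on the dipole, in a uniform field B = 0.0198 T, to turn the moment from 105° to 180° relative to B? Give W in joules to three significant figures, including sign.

W ≈ 4.52×10⁻⁶ J

Magnetic moment m = IA = Iπa² = (0.00580)·π·(0.130)² = 3.079×10⁻⁴ A·m².
W_ext = ΔU = −mB cosθ₂ + mB cosθ₁ = mB(cosθ₁ − cosθ₂).
W = (3.079×10⁻⁴)(0.0198)·(cos105° − cos180°) = (6.096×10⁻⁶)·(+0.7412) = 4.519×10⁻⁶ J.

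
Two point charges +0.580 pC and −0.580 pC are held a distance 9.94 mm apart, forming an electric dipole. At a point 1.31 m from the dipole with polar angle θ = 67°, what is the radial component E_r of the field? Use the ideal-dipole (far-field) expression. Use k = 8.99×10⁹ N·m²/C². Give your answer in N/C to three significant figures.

Dipole moment p = qd = (5.80×10⁻¹³ C)(0.00994 m) = 5.765×10⁻¹⁵ C·m.
For a dipole, E_r = (2kp cosθ)/r³.
kp/r³ = (8.99×10⁹)(5.765×10⁻¹⁵)/(1.31)³ = 2.305×10⁻⁵ N/C.
E_r = 2·2.305×10⁻⁵·cos67° = 1.802×10⁻⁵ N/C.

E_r ≈ 1.80×10⁻⁵ N/C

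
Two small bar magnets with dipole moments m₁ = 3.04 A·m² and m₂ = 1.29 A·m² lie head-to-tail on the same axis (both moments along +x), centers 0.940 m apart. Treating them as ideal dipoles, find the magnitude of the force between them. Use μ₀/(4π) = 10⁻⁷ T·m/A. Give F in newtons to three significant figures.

On-axis B of dipole 1: B = (μ₀/4π)·2m₁/r³. Force on dipole 2: F = m₂·dB/dr.
dB/dr = −(μ₀/4π)·6m₁/r⁴, so |F| = (μ₀/4π)·6m₁m₂/r⁴.
F = 6(10⁻⁷)(3.04)(1.29)/(0.940)⁴ = 3.014×10⁻⁶ N.

F ≈ 3.01×10⁻⁶ N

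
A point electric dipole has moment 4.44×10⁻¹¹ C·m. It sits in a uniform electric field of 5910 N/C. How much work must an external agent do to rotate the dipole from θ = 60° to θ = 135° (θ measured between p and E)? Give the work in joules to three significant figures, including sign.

W ≈ 3.17×10⁻⁷ J

W_ext = ΔU = U(θ₂) − U(θ₁) = −pE cosθ₂ − (−pE cosθ₁) = pE(cosθ₁ − cosθ₂).
W = (4.44×10⁻¹¹)(5910)·(cos60° − cos135°) = (2.624×10⁻⁷)·(+1.2071) = 3.167×10⁻⁷ J.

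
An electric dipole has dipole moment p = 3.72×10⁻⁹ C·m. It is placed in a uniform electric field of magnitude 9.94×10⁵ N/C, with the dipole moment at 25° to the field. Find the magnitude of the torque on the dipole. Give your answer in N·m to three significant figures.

Torque on an electric dipole: τ = pE sinθ.
τ = (3.72×10⁻⁹)(9.94×10⁵)·sin25° = 0.001563 N·m.

τ ≈ 0.00156 N·m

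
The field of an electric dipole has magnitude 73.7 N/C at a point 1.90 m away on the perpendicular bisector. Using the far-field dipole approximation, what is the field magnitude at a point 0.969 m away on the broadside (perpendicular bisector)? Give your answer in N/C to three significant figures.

E ≈ 556 N/C

Dipole fields scale as 1/r³ in the far field; the geometry is the same at both points.
E₂ = E₁ · (r₁/r₂)³ = 73.7 · (1.90/0.969)³.
(r₁/r₂)³ = (1.961)³ = 7.539.
E₂ ≈ 555.6 N/C.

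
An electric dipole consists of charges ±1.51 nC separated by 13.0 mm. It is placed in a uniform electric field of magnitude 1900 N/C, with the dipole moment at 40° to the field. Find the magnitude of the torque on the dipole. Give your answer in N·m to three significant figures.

Dipole moment p = qd = (1.51×10⁻⁹ C)(0.0130 m) = 1.963×10⁻¹¹ C·m.
Torque on an electric dipole: τ = pE sinθ.
τ = (1.963×10⁻¹¹)(1900)·sin40° = 2.397×10⁻⁸ N·m.

τ ≈ 2.40×10⁻⁸ N·m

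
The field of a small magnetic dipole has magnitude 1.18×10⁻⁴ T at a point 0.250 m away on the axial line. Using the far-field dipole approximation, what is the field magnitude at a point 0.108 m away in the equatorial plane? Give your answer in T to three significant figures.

Dipole fields scale as 1/r³ in the far field.
The axial field is twice the equatorial field at the same r, so the geometry factor is 1/2.
B₂ = B₁ · (1/2) · (r₁/r₂)³ = 1.18×10⁻⁴ · 0.5 · (0.250/0.108)³.
(r₁/r₂)³ = (2.315)³ = 12.4.
B₂ ≈ 7.318×10⁻⁴ T.

B ≈ 7.32×10⁻⁴ T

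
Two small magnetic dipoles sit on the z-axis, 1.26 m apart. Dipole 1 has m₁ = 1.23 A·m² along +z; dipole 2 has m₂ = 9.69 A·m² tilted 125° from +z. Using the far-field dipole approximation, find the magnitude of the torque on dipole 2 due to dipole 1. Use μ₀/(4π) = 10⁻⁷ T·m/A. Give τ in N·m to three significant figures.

Dipole B is on the axis of dipole A, so B₁ there is axial: B₁ = (μ₀/4π)·2m₁/r³ along +z.
B₁ = 2(10⁻⁷)(1.23)/(1.26)³ = 1.230×10⁻⁷ T.
τ = m₂ B₁ sinθ.
τ = (9.69)(1.230×10⁻⁷)·sin125° = 9.761×10⁻⁷ N·m.

τ ≈ 9.76×10⁻⁷ N·m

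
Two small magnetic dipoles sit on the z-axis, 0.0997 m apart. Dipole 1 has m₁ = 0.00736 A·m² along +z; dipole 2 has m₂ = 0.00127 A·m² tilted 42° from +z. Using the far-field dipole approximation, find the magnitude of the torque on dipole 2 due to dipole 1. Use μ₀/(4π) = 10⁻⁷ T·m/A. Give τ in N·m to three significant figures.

τ ≈ 1.26×10⁻⁹ N·m

Dipole B is on the axis of dipole A, so B₁ there is axial: B₁ = (μ₀/4π)·2m₁/r³ along +z.
B₁ = 2(10⁻⁷)(0.00736)/(0.0997)³ = 1.485×10⁻⁶ T.
τ = m₂ B₁ sinθ.
τ = (0.00127)(1.485×10⁻⁶)·sin42° = 1.262×10⁻⁹ N·m.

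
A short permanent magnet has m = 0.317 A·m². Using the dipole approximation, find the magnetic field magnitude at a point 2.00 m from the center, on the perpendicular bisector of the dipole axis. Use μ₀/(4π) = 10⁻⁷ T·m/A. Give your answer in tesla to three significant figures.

In the equatorial plane B = (μ₀/4π)·m/r³ (half the axial value).
B = (10⁻⁷)·(0.317) / (2.00)³ = 3.962×10⁻⁹ T.

B ≈ 3.96×10⁻⁹ T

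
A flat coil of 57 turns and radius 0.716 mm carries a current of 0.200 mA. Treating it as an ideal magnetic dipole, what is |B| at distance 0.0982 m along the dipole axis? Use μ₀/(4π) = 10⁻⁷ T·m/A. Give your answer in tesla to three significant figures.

B ≈ 3.88×10⁻¹² T

m = NIA = NIπa² = 57·(2.00×10⁻⁴)·π·(7.16×10⁻⁴)² = 1.836×10⁻⁸ A·m².
On axis B = (μ₀/4π)·2m/r³.
B = 2·(10⁻⁷)·(1.836×10⁻⁸) / (0.0982)³ = 3.878×10⁻¹² T.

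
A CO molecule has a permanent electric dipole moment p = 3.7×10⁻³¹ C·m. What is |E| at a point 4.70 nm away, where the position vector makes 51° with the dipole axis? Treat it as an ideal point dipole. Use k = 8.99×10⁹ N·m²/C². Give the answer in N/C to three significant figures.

At angle θ the dipole field magnitude is E = (kp/r³)·√(1 + 3cos²θ).
kp/r³ = (8.99×10⁹)(3.70×10⁻³¹) / (4.70×10⁻⁹)³ = 3.204×10⁴ N/C.
√(1 + 3cos²51°) = √(1 + 3·0.3960) = √2.1881 ≈ 1.4792.
E ≈ 3.204×10⁴ × 1.479 = 4.739×10⁴ N/C.

E ≈ 4.74×10⁴ N/C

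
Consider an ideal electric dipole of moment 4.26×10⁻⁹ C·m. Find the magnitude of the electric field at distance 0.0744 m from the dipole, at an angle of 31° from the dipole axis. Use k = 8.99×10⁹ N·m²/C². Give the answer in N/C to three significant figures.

E ≈ 1.66×10⁵ N/C

At angle θ the dipole field magnitude is E = (kp/r³)·√(1 + 3cos²θ).
kp/r³ = (8.99×10⁹)(4.26×10⁻⁹) / (0.0744)³ = 9.299×10⁴ N/C.
√(1 + 3cos²31°) = √(1 + 3·0.7347) = √3.2042 ≈ 1.7900.
E ≈ 9.299×10⁴ × 1.790 = 1.665×10⁵ N/C.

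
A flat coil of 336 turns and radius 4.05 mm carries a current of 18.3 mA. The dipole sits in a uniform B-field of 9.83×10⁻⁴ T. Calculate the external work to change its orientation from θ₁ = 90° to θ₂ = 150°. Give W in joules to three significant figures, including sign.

W ≈ 2.70×10⁻⁷ J

m = NIA = NIπa² = 336·(0.0183)·π·(0.00405)² = 3.168×10⁻⁴ A·m².
W_ext = ΔU = −mB cosθ₂ + mB cosθ₁ = mB(cosθ₁ − cosθ₂).
W = (3.168×10⁻⁴)(9.83×10⁻⁴)·(cos90° − cos150°) = (3.114×10⁻⁷)·(+0.8660) = 2.697×10⁻⁷ J.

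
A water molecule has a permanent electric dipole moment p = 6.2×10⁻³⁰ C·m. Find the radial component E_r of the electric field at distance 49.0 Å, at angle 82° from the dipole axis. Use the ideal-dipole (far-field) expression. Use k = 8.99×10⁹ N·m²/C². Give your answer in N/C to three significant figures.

For a dipole, E_r = (2kp cosθ)/r³.
kp/r³ = (8.99×10⁹)(6.20×10⁻³⁰)/(4.90×10⁻⁹)³ = 4.738×10⁵ N/C.
E_r = 2·4.738×10⁵·cos82° = 1.319×10⁵ N/C.

E_r ≈ 1.32×10⁵ N/C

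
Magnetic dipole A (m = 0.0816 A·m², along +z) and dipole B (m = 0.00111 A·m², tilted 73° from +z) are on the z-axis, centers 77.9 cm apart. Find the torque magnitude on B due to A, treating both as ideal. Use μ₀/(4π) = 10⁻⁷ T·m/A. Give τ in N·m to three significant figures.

Dipole B is on the axis of dipole A, so B₁ there is axial: B₁ = (μ₀/4π)·2m₁/r³ along +z.
B₁ = 2(10⁻⁷)(0.0816)/(0.779)³ = 3.452×10⁻⁸ T.
τ = m₂ B₁ sinθ.
τ = (0.00111)(3.452×10⁻⁸)·sin73° = 3.665×10⁻¹¹ N·m.

τ ≈ 3.66×10⁻¹¹ N·m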